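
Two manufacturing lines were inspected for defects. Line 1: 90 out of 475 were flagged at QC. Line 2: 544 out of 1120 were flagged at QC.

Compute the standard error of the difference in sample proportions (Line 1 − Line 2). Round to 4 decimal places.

0.0234

Sample proportions: 90/475 = 0.1895, 544/1120 = 0.4857.
Each SE is √(p̂(1−p̂)/n): √(0.1895·0.8105/475) = 0.01798 and √(0.4857·0.5143/1120) = 0.01493.
SE(p̂₁ − p̂₂) = √(SE₁² + SE₂²) = √(0.0003232804 + 0.0002229049) = 0.02337, since the two samples are independent.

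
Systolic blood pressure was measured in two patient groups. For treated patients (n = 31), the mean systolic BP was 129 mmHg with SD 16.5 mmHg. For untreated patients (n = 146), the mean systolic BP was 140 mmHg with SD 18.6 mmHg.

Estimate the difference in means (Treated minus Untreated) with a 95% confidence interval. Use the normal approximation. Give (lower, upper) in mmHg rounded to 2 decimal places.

Per-group SEs: s₁/√n₁ = 16.5/√31 = 2.9635, s₂/√n₂ = 18.6/√146 = 1.5393.
Unpooled SE of the difference: √(8.78233225 + 2.36944449) = 3.3394.
Margin of error = z* · SE = 1.960 × 3.3394 = 6.5452.
x̄₁ − x̄₂ = 129 − 140 = -11.0000.
CI: -11.0000 ± 6.5452 = (-17.55, -4.45).

(-17.55, -4.45)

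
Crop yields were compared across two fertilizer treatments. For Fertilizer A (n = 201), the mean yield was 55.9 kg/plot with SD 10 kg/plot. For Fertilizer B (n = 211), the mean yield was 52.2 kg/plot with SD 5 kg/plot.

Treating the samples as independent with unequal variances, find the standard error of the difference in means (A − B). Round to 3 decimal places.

0.785

Standard errors of each mean: 10/√201 = 0.7053 and 5/√211 = 0.3442.
SE(x̄₁ − x̄₂) = √(0.7053² + 0.3442²) = 0.7848 for independent samples with unequal variances.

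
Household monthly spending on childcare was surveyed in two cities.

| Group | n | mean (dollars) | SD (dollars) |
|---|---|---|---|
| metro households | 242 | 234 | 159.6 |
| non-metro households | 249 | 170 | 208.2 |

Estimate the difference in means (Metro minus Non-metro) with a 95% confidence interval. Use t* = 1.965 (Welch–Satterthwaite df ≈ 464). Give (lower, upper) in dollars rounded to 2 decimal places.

Per-group SEs: s₁/√n₁ = 159.6/√242 = 10.2595, s₂/√n₂ = 208.2/√249 = 13.1941.
Unpooled SE of the difference: √(105.25734025 + 174.08427481) = 16.7135.
Margin of error = t* · SE = 1.965 × 16.7135 = 32.8420.
x̄₁ − x̄₂ = 234 − 170 = 64.0000.
CI: 64.0000 ± 32.8420 = (31.16, 96.84).

(31.16, 96.84)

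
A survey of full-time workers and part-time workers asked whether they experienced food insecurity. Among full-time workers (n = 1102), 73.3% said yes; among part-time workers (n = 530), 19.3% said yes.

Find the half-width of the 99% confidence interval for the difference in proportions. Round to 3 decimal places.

0.056

SE₁ = √(p̂₁(1−p̂₁)/n₁) = √(0.7330·0.2670/1102) = 0.01333; SE₂ = √(0.1930·0.8070/530) = 0.01714.
Independent samples: SE of the difference = √(SE₁² + SE₂²) = √(0.0001776889 + 0.0002937796) = 0.02171.
z* for 99% confidence is 2.576, so the margin of error is 2.576 × 0.02171 = 0.05592.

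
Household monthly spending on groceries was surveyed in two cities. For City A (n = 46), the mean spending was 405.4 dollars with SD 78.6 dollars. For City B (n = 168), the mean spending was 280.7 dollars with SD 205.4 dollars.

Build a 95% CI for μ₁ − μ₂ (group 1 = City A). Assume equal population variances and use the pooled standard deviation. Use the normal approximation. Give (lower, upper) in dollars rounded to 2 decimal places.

(64.08, 185.32)

s_p = √[((n₁−1)s₁² + (n₂−1)s₂²)/(n₁+n₂−2)] = √[(45·78.6² + 167·205.4²)/212] = 185.8636.
SE = 185.8636·√(1/46 + 1/168) = 30.9291.
With z* = 1.960, margin = 1.960 × 30.9291 = 60.6210.
x̄₁ − x̄₂ = 405.4 − 280.7 = 124.7000; interval 124.7000 ± 60.6210 = (64.08, 185.32).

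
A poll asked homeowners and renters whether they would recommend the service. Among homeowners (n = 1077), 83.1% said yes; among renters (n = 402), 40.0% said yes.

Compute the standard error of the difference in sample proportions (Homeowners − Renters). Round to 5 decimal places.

0.02697

Each SE is √(p̂(1−p̂)/n): √(0.8310·0.1690/1077) = 0.01142 and √(0.4000·0.6000/402) = 0.02443.
SE(p̂₁ − p̂₂) = √(SE₁² + SE₂²) = √(0.0001304164 + 0.0005968249) = 0.02697, since the two samples are independent.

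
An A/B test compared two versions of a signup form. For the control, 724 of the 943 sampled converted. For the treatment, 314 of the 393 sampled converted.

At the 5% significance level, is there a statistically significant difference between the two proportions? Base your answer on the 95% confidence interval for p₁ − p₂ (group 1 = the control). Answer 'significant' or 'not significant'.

not significant

First, p̂₁ = 724/943 = 0.7678; p̂₂ = 314/393 = 0.7990.
The two standard errors are √(0.7678×0.2322/943) = 0.01375 and √(0.7990×0.2010/393) = 0.02022.
Because the samples are independent, SE_diff = √(0.01375² + 0.02022²) = 0.02445.
Using z* = 1.960 for 95%, ME = 1.960 × 0.02445 = 0.04792.
p̂₁ − p̂₂ = -0.0312; interval -0.0312 ± 0.04792 gives (-0.07912, 0.01672).
The interval (-0.07912, 0.01672) contains 0, so the difference is not significant.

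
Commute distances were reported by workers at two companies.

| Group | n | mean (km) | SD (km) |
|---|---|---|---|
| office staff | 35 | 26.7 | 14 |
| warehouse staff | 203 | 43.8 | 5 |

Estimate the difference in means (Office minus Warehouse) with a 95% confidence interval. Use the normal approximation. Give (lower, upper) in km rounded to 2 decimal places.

(-21.79, -12.41)

Per-group SEs: s₁/√n₁ = 14/√35 = 2.3664, s₂/√n₂ = 5/√203 = 0.3509.
Unpooled SE of the difference: √(5.59984896 + 0.12313081) = 2.3923.
Margin of error = z* · SE = 1.960 × 2.3923 = 4.6889.
x̄₁ − x̄₂ = 26.7 − 43.8 = -17.1000.
CI: -17.1000 ± 4.6889 = (-21.79, -12.41).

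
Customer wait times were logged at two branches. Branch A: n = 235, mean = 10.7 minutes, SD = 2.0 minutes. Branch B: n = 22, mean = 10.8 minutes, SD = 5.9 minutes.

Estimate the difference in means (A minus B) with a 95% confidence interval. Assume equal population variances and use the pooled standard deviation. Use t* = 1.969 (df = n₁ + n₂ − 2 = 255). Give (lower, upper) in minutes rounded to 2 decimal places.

(-1.22, 1.02)

Pooled variance s_p² = [234·2.0² + 21·5.9²] / (235+22−2) = 6.5373, so s_p = 2.5568.
SE_diff = s_p·√(1/n₁ + 1/n₂) = 2.5568·√(1/235 + 1/22) = 0.5701.
t* = 1.969; margin = 1.969 × 0.5701 = 1.1225.
Difference = 10.7 − 10.8 = -0.1000.
-0.1000 ± 1.1225 → (-1.22, 1.02).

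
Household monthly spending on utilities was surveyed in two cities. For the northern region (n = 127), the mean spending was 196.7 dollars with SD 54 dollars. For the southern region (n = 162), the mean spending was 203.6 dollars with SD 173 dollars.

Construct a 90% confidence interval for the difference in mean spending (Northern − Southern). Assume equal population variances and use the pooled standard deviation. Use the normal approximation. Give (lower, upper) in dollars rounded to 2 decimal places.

(-33.11, 19.31)

s_p = √[((n₁−1)s₁² + (n₂−1)s₂²)/(n₁+n₂−2)] = √[(126·54² + 161·173²)/287] = 134.4233.
SE = 134.4233·√(1/127 + 1/162) = 15.9318.
With z* = 1.645, margin = 1.645 × 15.9318 = 26.2078.
x̄₁ − x̄₂ = 196.7 − 203.6 = -6.9000; interval -6.9000 ± 26.2078 = (-33.11, 19.31).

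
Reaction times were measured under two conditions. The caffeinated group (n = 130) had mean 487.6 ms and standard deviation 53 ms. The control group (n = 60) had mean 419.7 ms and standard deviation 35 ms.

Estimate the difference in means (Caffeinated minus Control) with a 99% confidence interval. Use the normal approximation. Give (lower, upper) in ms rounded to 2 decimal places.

(51.20, 84.60)

SE₁ = s₁/√n₁ = 53/√130 = 4.6484; SE₂ = 35/√60 = 4.5185.
Independent samples, unequal variances: SE_diff = √(SE₁² + SE₂²) = √(21.60762256 + 20.41684225) = 6.4826.
z* = 2.576, so margin of error = 2.576 × 6.4826 = 16.6992.
Difference in means = 487.6 − 419.7 = 67.9000.
67.9000 ± 16.6992 → (51.20, 84.60).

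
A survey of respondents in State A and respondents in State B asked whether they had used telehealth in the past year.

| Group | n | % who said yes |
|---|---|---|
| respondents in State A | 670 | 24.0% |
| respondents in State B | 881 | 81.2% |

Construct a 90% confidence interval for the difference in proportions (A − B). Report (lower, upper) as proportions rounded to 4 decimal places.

(-0.6067, -0.5373)

Each SE is √(p̂(1−p̂)/n): √(0.2400·0.7600/670) = 0.01650 and √(0.8120·0.1880/881) = 0.01316.
SE(p̂₁ − p̂₂) = √(SE₁² + SE₂²) = √(0.00027225 + 0.0001731856) = 0.02111, since the two samples are independent.
At 90% confidence z* = 1.645; margin = 1.645 × 0.02111 = 0.03473.
The difference is 0.2400 − 0.8120 = -0.5720, so the interval is -0.5720 ± 0.03473 = (-0.6067, -0.5373).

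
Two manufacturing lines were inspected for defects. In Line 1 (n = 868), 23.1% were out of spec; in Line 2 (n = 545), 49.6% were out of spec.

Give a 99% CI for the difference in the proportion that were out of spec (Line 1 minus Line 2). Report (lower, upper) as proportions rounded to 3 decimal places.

(-0.331, -0.199)

Each SE is √(p̂(1−p̂)/n): √(0.2310·0.7690/868) = 0.01431 and √(0.4960·0.5040/545) = 0.02142.
SE(p̂₁ − p̂₂) = √(SE₁² + SE₂²) = √(0.0002047761 + 0.0004588164) = 0.02576, since the two samples are independent.
At 99% confidence z* = 2.576; margin = 2.576 × 0.02576 = 0.06636.
The difference is 0.2310 − 0.4960 = -0.2650, so the interval is -0.2650 ± 0.06636 = (-0.331, -0.199).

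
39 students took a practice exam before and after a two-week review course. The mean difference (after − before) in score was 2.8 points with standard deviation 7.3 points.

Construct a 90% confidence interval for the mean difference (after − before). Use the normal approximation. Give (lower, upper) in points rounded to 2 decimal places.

(0.88, 4.72)

Paired design: SE = s_d/√n = 7.3/√39 = 1.1689.
z* = 1.645; margin of error = 1.645 × 1.1689 = 1.9228.
2.8 ± 1.9228 → (0.88, 4.72).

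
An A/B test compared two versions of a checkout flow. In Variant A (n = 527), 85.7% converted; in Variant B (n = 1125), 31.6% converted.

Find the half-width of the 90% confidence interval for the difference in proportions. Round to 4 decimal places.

0.0339

Each SE is √(p̂(1−p̂)/n): √(0.8570·0.1430/527) = 0.01525 and √(0.3160·0.6840/1125) = 0.01386.
SE(p̂₁ − p̂₂) = √(SE₁² + SE₂²) = √(0.0002325625 + 0.0001920996) = 0.02061, since the two samples are independent.
At 90% confidence z* = 1.645; margin = 1.645 × 0.02061 = 0.03390.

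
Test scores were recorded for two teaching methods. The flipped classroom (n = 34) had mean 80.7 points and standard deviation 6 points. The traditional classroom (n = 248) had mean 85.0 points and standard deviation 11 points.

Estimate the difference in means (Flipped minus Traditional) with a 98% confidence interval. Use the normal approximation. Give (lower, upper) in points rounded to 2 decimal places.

Per-group SEs: s₁/√n₁ = 6/√34 = 1.0290, s₂/√n₂ = 11/√248 = 0.6985.
Unpooled SE of the difference: √(1.058841 + 0.48790225) = 1.2437.
Margin of error = z* · SE = 2.326 × 1.2437 = 2.8928.
x̄₁ − x̄₂ = 80.7 − 85.0 = -4.3000.
CI: -4.3000 ± 2.8928 = (-7.19, -1.41).

(-7.19, -1.41)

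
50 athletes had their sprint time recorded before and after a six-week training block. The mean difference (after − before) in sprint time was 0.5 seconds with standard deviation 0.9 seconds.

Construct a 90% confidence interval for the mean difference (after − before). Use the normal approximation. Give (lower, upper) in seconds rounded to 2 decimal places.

Paired design: SE = s_d/√n = 0.9/√50 = 0.1273.
z* = 1.645; margin of error = 1.645 × 0.1273 = 0.2094.
0.5 ± 0.2094 → (0.29, 0.71).

(0.29, 0.71)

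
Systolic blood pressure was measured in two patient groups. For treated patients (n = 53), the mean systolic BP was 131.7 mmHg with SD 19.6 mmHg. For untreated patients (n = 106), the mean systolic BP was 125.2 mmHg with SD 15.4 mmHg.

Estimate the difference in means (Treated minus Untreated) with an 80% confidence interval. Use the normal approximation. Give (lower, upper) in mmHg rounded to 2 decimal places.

Per-group SEs: s₁/√n₁ = 19.6/√53 = 2.6923, s₂/√n₂ = 15.4/√106 = 1.4958.
Unpooled SE of the difference: √(7.24847929 + 2.23741764) = 3.0799.
Margin of error = z* · SE = 1.282 × 3.0799 = 3.9484.
x̄₁ − x̄₂ = 131.7 − 125.2 = 6.5000.
CI: 6.5000 ± 3.9484 = (2.55, 10.45).

(2.55, 10.45)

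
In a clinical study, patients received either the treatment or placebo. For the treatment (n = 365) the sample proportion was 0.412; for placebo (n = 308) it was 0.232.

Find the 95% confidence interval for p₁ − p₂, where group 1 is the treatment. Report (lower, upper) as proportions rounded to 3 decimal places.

(0.111, 0.249)

SE₁ = √(p̂₁(1−p̂₁)/n₁) = √(0.4120·0.5880/365) = 0.02576; SE₂ = √(0.2320·0.7680/308) = 0.02405.
Independent samples: SE of the difference = √(SE₁² + SE₂²) = √(0.0006635776 + 0.0005784025) = 0.03524.
z* for 95% confidence is 1.960, so the margin of error is 1.960 × 0.03524 = 0.06907.
Point estimate p̂₁ − p̂₂ = 0.4120 − 0.2320 = 0.1800.
0.1800 ± 0.06907 → (0.111, 0.249).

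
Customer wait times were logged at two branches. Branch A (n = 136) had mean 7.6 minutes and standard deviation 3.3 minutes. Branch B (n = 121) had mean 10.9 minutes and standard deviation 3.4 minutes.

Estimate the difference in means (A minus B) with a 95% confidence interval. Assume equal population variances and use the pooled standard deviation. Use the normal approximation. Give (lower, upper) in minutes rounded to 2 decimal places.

Pooled variance s_p² = [135·3.3² + 120·3.4²] / (136+121−2) = 11.2053, so s_p = 3.3474.
SE_diff = s_p·√(1/n₁ + 1/n₂) = 3.3474·√(1/136 + 1/121) = 0.4183.
z* = 1.960; margin = 1.960 × 0.4183 = 0.8199.
Difference = 7.6 − 10.9 = -3.3000.
-3.3000 ± 0.8199 → (-4.12, -2.48).

(-4.12, -2.48)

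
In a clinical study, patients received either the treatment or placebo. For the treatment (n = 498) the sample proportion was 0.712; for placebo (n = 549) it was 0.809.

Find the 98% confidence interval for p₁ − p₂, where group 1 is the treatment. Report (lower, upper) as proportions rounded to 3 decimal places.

(-0.158, -0.036)

The two standard errors are √(0.7120×0.2880/498) = 0.02029 and √(0.8090×0.1910/549) = 0.01678.
Because the samples are independent, SE_diff = √(0.02029² + 0.01678²) = 0.02633.
Using z* = 2.326 for 98%, ME = 2.326 × 0.02633 = 0.06124.
p̂₁ − p̂₂ = -0.0970; interval -0.0970 ± 0.06124 gives (-0.158, -0.036).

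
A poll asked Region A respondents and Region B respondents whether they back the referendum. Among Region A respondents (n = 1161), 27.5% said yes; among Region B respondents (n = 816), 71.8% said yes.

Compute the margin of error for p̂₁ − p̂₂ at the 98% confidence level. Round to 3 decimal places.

0.048

Each SE is √(p̂(1−p̂)/n): √(0.2750·0.7250/1161) = 0.01310 and √(0.7180·0.2820/816) = 0.01575.
SE(p̂₁ − p̂₂) = √(SE₁² + SE₂²) = √(0.00017161 + 0.0002480625) = 0.02049, since the two samples are independent.
At 98% confidence z* = 2.326; margin = 2.326 × 0.02049 = 0.04766.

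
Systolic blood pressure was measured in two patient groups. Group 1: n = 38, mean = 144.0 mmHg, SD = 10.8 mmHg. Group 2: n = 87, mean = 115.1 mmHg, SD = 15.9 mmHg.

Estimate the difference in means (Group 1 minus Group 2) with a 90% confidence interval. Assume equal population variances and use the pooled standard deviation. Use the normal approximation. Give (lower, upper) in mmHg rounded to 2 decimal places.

(24.24, 33.56)

s_p = √[((n₁−1)s₁² + (n₂−1)s₂²)/(n₁+n₂−2)] = √[(37·10.8² + 86·15.9²)/123] = 14.5550.
SE = 14.5550·√(1/38 + 1/87) = 2.8302.
With z* = 1.645, margin = 1.645 × 2.8302 = 4.6557.
x̄₁ − x̄₂ = 144.0 − 115.1 = 28.9000; interval 28.9000 ± 4.6557 = (24.24, 33.56).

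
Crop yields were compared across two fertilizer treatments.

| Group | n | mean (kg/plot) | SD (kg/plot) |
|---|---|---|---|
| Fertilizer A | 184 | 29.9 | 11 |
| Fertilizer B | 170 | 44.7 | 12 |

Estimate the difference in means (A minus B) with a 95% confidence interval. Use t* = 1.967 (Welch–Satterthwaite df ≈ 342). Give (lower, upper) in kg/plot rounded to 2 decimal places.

Per-group SEs: s₁/√n₁ = 11/√184 = 0.8109, s₂/√n₂ = 12/√170 = 0.9204.
Unpooled SE of the difference: √(0.65755881 + 0.84713616) = 1.2267.
Margin of error = t* · SE = 1.967 × 1.2267 = 2.4129.
x̄₁ − x̄₂ = 29.9 − 44.7 = -14.8000.
CI: -14.8000 ± 2.4129 = (-17.21, -12.39).

(-17.21, -12.39)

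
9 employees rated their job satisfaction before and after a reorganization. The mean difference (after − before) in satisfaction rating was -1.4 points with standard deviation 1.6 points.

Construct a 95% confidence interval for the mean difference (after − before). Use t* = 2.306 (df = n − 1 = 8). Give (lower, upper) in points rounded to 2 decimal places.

Paired design: SE = s_d/√n = 1.6/√9 = 0.5333.
t* = 2.306; margin of error = 2.306 × 0.5333 = 1.2298.
-1.4 ± 1.2298 → (-2.63, -0.17).

(-2.63, -0.17)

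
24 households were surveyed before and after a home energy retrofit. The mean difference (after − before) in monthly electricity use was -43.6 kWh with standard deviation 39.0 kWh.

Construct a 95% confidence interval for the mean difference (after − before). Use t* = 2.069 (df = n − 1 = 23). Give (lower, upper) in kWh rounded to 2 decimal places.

Paired design: SE = s_d/√n = 39.0/√24 = 7.9608.
t* = 2.069; margin of error = 2.069 × 7.9608 = 16.4709.
-43.6 ± 16.4709 → (-60.07, -27.13).

(-60.07, -27.13)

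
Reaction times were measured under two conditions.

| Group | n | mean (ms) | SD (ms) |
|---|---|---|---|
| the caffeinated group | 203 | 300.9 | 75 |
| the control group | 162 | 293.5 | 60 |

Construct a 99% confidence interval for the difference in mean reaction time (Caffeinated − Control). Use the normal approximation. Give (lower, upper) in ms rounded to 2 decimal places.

SE₁ = s₁/√n₁ = 75/√203 = 5.2640; SE₂ = 60/√162 = 4.7140.
Independent samples, unequal variances: SE_diff = √(SE₁² + SE₂²) = √(27.709696 + 22.221796) = 7.0662.
z* = 2.576, so margin of error = 2.576 × 7.0662 = 18.2025.
Difference in means = 300.9 − 293.5 = 7.4000.
7.4000 ± 18.2025 → (-10.80, 25.60).

(-10.80, 25.60)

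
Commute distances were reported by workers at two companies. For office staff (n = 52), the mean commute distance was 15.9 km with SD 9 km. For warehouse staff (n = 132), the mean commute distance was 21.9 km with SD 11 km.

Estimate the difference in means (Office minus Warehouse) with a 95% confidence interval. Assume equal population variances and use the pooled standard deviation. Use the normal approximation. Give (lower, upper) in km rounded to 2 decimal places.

Pooled variance s_p² = [51·9² + 131·11²] / (52+132−2) = 109.7912, so s_p = 10.4781.
SE_diff = s_p·√(1/n₁ + 1/n₂) = 10.4781·√(1/52 + 1/132) = 1.7155.
z* = 1.960; margin = 1.960 × 1.7155 = 3.3624.
Difference = 15.9 − 21.9 = -6.0000.
-6.0000 ± 3.3624 → (-9.36, -2.64).

(-9.36, -2.64)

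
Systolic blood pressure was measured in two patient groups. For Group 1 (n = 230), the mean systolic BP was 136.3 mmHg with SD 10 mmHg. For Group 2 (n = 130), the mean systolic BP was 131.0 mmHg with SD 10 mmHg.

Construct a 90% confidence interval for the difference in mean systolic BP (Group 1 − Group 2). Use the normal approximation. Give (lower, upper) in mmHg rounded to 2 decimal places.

(3.49, 7.11)

Standard errors of each mean: 10/√230 = 0.6594 and 10/√130 = 0.8771.
SE(x̄₁ − x̄₂) = √(0.6594² + 0.8771²) = 1.0973 for independent samples with unequal variances.
With z* = 1.645, the margin is 1.645 × 1.0973 = 1.8051.
x̄₁ − x̄₂ = 136.3 − 131.0 = 5.3000; the interval is 5.3000 ± 1.8051 = (3.49, 7.11).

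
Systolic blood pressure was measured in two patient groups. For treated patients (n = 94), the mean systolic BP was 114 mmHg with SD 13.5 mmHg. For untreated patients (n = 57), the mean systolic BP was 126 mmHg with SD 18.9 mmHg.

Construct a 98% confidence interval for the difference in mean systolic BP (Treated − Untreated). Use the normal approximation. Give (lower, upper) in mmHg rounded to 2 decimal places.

Standard errors of each mean: 13.5/√94 = 1.3924 and 18.9/√57 = 2.5034.
SE(x̄₁ − x̄₂) = √(1.3924² + 2.5034²) = 2.8646 for independent samples with unequal variances.
With z* = 2.326, the margin is 2.326 × 2.8646 = 6.6631.
x̄₁ − x̄₂ = 114 − 126 = -12.0000; the interval is -12.0000 ± 6.6631 = (-18.66, -5.34).

(-18.66, -5.34)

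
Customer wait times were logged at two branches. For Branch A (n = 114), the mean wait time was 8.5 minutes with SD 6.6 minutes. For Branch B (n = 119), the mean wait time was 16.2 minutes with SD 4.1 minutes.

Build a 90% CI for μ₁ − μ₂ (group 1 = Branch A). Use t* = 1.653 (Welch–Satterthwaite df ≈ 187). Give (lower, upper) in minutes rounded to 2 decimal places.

Per-group SEs: s₁/√n₁ = 6.6/√114 = 0.6181, s₂/√n₂ = 4.1/√119 = 0.3758.
Unpooled SE of the difference: √(0.38204761 + 0.14122564) = 0.7234.
Margin of error = t* · SE = 1.653 × 0.7234 = 1.1958.
x̄₁ − x̄₂ = 8.5 − 16.2 = -7.7000.
CI: -7.7000 ± 1.1958 = (-8.90, -6.50).

(-8.90, -6.50)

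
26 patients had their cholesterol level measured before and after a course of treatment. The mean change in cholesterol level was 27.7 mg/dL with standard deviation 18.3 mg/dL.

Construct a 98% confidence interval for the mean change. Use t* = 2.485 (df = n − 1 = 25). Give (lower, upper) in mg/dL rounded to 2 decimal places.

This is a matched-pairs design, so SE = s_d/√n = 18.3/√26 = 3.5889.
Margin = 2.485 × 3.5889 = 8.9184; the interval is 27.7 ± 8.9184 = (18.78, 36.62).

(18.78, 36.62)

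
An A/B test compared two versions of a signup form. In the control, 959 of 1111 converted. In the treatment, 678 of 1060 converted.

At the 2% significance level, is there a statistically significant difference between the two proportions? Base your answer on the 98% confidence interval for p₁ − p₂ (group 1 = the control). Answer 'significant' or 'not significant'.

significant

Sample proportions: 959/1111 = 0.8632, 678/1060 = 0.6396.
Each SE is √(p̂(1−p̂)/n): √(0.8632·0.1368/1111) = 0.01031 and √(0.6396·0.3604/1060) = 0.01475.
SE(p̂₁ − p̂₂) = √(SE₁² + SE₂²) = √(0.0001062961 + 0.0002175625) = 0.01800, since the two samples are independent.
At 98% confidence z* = 2.326; margin = 2.326 × 0.01800 = 0.04187.
The difference is 0.8632 − 0.6396 = 0.2236, so the interval is 0.2236 ± 0.04187 = (0.18173, 0.26547).
The interval (0.18173, 0.26547) does not contain 0, so the difference is significant.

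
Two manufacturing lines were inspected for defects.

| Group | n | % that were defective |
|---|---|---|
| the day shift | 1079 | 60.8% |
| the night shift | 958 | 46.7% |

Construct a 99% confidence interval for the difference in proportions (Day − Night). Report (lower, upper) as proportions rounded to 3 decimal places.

The two standard errors are √(0.6080×0.3920/1079) = 0.01486 and √(0.4670×0.5330/958) = 0.01612.
Because the samples are independent, SE_diff = √(0.01486² + 0.01612²) = 0.02192.
Using z* = 2.576 for 99%, ME = 2.576 × 0.02192 = 0.05647.
p̂₁ − p̂₂ = 0.1410; interval 0.1410 ± 0.05647 gives (0.085, 0.197).

(0.085, 0.197)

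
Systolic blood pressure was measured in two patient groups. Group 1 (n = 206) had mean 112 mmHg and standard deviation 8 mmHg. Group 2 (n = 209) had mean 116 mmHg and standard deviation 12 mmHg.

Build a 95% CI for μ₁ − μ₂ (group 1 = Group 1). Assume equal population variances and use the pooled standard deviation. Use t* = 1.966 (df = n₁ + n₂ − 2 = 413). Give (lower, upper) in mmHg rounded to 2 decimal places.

(-5.97, -2.03)

s_p = √[((n₁−1)s₁² + (n₂−1)s₂²)/(n₁+n₂−2)] = √[(205·8² + 208·12²)/413] = 10.2123.
SE = 10.2123·√(1/206 + 1/209) = 1.0026.
With t* = 1.966, margin = 1.966 × 1.0026 = 1.9711.
x̄₁ − x̄₂ = 112 − 116 = -4.0000; interval -4.0000 ± 1.9711 = (-5.97, -2.03).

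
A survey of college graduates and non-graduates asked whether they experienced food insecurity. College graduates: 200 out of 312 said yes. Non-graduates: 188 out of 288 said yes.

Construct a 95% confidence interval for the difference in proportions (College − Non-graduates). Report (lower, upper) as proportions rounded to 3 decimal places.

(-0.088, 0.065)

Sample proportions: 200/312 = 0.6410, 188/288 = 0.6528.
Each SE is √(p̂(1−p̂)/n): √(0.6410·0.3590/312) = 0.02716 and √(0.6528·0.3472/288) = 0.02805.
SE(p̂₁ − p̂₂) = √(SE₁² + SE₂²) = √(0.0007376656 + 0.0007868025) = 0.03904, since the two samples are independent.
At 95% confidence z* = 1.960; margin = 1.960 × 0.03904 = 0.07652.
The difference is 0.6410 − 0.6528 = -0.0118, so the interval is -0.0118 ± 0.07652 = (-0.088, 0.065).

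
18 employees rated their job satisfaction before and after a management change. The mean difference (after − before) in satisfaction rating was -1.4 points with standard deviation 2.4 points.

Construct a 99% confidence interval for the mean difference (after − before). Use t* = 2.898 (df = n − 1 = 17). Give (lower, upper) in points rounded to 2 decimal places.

Paired design: SE = s_d/√n = 2.4/√18 = 0.5657.
t* = 2.898; margin of error = 2.898 × 0.5657 = 1.6394.
-1.4 ± 1.6394 → (-3.04, 0.24).

(-3.04, 0.24)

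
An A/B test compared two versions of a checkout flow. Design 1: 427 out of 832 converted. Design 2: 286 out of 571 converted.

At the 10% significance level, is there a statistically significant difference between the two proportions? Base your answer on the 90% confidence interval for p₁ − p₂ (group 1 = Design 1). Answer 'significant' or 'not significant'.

not significant

p̂₁ = 427/832 = 0.5132 and p̂₂ = 286/571 = 0.5009.
SE₁ = √(p̂₁(1−p̂₁)/n₁) = √(0.5132·0.4868/832) = 0.01733; SE₂ = √(0.5009·0.4991/571) = 0.02092.
Independent samples: SE of the difference = √(SE₁² + SE₂²) = √(0.0003003289 + 0.0004376464) = 0.02717.
z* for 90% confidence is 1.645, so the margin of error is 1.645 × 0.02717 = 0.04469.
Point estimate p̂₁ − p̂₂ = 0.5132 − 0.5009 = 0.0123.
0.0123 ± 0.04469 → (-0.03239, 0.05699).
The interval (-0.03239, 0.05699) contains 0, so the difference is not significant.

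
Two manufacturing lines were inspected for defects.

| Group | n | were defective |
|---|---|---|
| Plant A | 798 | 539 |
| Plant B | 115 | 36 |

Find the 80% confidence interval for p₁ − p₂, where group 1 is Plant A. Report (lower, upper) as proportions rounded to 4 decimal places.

(0.3030, 0.4218)

p̂₁ = 539/798 = 0.6754 and p̂₂ = 36/115 = 0.3130.
SE₁ = √(p̂₁(1−p̂₁)/n₁) = √(0.6754·0.3246/798) = 0.01657; SE₂ = √(0.3130·0.6870/115) = 0.04324.
Independent samples: SE of the difference = √(SE₁² + SE₂²) = √(0.0002745649 + 0.0018696976) = 0.04631.
z* for 80% confidence is 1.282, so the margin of error is 1.282 × 0.04631 = 0.05937.
Point estimate p̂₁ − p̂₂ = 0.6754 − 0.3130 = 0.3624.
0.3624 ± 0.05937 → (0.3030, 0.4218).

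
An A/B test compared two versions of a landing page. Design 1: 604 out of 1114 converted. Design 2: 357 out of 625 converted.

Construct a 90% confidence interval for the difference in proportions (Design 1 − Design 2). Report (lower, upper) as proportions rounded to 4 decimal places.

(-0.0698, 0.0118)

Sample proportions: 604/1114 = 0.5422, 357/625 = 0.5712.
Each SE is √(p̂(1−p̂)/n): √(0.5422·0.4578/1114) = 0.01493 and √(0.5712·0.4288/625) = 0.01980.
SE(p̂₁ − p̂₂) = √(SE₁² + SE₂²) = √(0.0002229049 + 0.00039204) = 0.02480, since the two samples are independent.
At 90% confidence z* = 1.645; margin = 1.645 × 0.02480 = 0.04080.
The difference is 0.5422 − 0.5712 = -0.0290, so the interval is -0.0290 ± 0.04080 = (-0.0698, 0.0118).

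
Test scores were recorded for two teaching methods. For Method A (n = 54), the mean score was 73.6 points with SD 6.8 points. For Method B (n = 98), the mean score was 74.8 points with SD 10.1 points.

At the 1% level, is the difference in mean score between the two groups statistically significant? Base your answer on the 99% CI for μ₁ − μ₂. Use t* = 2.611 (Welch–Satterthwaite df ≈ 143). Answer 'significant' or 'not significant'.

not significant

Standard errors of each mean: 6.8/√54 = 0.9254 and 10.1/√98 = 1.0203.
SE(x̄₁ − x̄₂) = √(0.9254² + 1.0203²) = 1.3775 for independent samples with unequal variances.
With t* = 2.611, the margin is 2.611 × 1.3775 = 3.5967.
x̄₁ − x̄₂ = 73.6 − 74.8 = -1.2000; the interval is -1.2000 ± 3.5967 = (-4.7967, 2.3967).
The interval (-4.7967, 2.3967) contains 0, so the difference is not significant.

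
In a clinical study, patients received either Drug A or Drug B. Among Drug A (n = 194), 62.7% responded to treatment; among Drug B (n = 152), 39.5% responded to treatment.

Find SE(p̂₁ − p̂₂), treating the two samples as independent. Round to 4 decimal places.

Each SE is √(p̂(1−p̂)/n): √(0.6270·0.3730/194) = 0.03472 and √(0.3950·0.6050/152) = 0.03965.
SE(p̂₁ − p̂₂) = √(SE₁² + SE₂²) = √(0.0012054784 + 0.0015721225) = 0.05270, since the two samples are independent.

0.0527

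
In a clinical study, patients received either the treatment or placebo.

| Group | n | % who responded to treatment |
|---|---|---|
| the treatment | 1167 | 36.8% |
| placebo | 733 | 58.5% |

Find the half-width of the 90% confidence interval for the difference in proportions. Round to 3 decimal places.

0.038

Each SE is √(p̂(1−p̂)/n): √(0.3680·0.6320/1167) = 0.01412 and √(0.5850·0.4150/733) = 0.01820.
SE(p̂₁ − p̂₂) = √(SE₁² + SE₂²) = √(0.0001993744 + 0.00033124) = 0.02304, since the two samples are independent.
At 90% confidence z* = 1.645; margin = 1.645 × 0.02304 = 0.03790.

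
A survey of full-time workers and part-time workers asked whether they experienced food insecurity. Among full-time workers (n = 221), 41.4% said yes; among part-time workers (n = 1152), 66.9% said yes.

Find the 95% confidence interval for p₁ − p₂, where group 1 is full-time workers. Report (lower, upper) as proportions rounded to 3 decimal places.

(-0.325, -0.185)

SE₁ = √(p̂₁(1−p̂₁)/n₁) = √(0.4140·0.5860/221) = 0.03313; SE₂ = √(0.6690·0.3310/1152) = 0.01386.
Independent samples: SE of the difference = √(SE₁² + SE₂²) = √(0.0010975969 + 0.0001920996) = 0.03591.
z* for 95% confidence is 1.960, so the margin of error is 1.960 × 0.03591 = 0.07038.
Point estimate p̂₁ − p̂₂ = 0.4140 − 0.6690 = -0.2550.
-0.2550 ± 0.07038 → (-0.325, -0.185).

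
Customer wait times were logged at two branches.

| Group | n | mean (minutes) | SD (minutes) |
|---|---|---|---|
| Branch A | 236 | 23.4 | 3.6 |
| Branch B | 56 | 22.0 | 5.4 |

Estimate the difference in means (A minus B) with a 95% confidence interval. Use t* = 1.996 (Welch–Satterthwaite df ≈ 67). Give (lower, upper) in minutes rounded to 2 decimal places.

Per-group SEs: s₁/√n₁ = 3.6/√236 = 0.2343, s₂/√n₂ = 5.4/√56 = 0.7216.
Unpooled SE of the difference: √(0.05489649 + 0.52070656) = 0.7587.
Margin of error = t* · SE = 1.996 × 0.7587 = 1.5144.
x̄₁ − x̄₂ = 23.4 − 22.0 = 1.4000.
CI: 1.4000 ± 1.5144 = (-0.11, 2.91).

(-0.11, 2.91)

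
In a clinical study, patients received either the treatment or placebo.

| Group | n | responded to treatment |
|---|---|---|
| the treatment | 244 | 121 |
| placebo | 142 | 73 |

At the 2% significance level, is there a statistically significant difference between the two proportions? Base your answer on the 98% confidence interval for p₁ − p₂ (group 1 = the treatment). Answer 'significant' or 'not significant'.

First, p̂₁ = 121/244 = 0.4959; p̂₂ = 73/142 = 0.5141.
The two standard errors are √(0.4959×0.5041/244) = 0.03201 and √(0.5141×0.4859/142) = 0.04194.
Because the samples are independent, SE_diff = √(0.03201² + 0.04194²) = 0.05276.
Using z* = 2.326 for 98%, ME = 2.326 × 0.05276 = 0.12272.
p̂₁ − p̂₂ = -0.0182; interval -0.0182 ± 0.12272 gives (-0.14092, 0.10452).
The interval (-0.14092, 0.10452) contains 0, so the difference is not significant.

not significant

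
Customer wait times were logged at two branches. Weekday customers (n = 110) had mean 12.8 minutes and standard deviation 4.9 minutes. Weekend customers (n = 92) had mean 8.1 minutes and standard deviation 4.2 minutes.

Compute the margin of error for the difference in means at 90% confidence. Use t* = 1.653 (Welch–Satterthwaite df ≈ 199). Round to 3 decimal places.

1.058

Per-group SEs: s₁/√n₁ = 4.9/√110 = 0.4672, s₂/√n₂ = 4.2/√92 = 0.4379.
Unpooled SE of the difference: √(0.21827584 + 0.19175641) = 0.6403.
Margin of error = t* · SE = 1.653 × 0.6403 = 1.0584.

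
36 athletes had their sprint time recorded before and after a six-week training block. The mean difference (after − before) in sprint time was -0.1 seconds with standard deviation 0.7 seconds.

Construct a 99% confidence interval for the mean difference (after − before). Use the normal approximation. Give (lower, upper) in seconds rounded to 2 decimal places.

Paired design: SE = s_d/√n = 0.7/√36 = 0.1167.
z* = 2.576; margin of error = 2.576 × 0.1167 = 0.3006.
-0.1 ± 0.3006 → (-0.40, 0.20).

(-0.40, 0.20)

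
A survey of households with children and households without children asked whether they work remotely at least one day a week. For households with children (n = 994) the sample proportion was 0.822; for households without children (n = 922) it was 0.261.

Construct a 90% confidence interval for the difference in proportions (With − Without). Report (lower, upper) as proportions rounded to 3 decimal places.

SE₁ = √(p̂₁(1−p̂₁)/n₁) = √(0.8220·0.1780/994) = 0.01213; SE₂ = √(0.2610·0.7390/922) = 0.01446.
Independent samples: SE of the difference = √(SE₁² + SE₂²) = √(0.0001471369 + 0.0002090916) = 0.01887.
z* for 90% confidence is 1.645, so the margin of error is 1.645 × 0.01887 = 0.03104.
Point estimate p̂₁ − p̂₂ = 0.8220 − 0.2610 = 0.5610.
0.5610 ± 0.03104 → (0.530, 0.592).

(0.530, 0.592)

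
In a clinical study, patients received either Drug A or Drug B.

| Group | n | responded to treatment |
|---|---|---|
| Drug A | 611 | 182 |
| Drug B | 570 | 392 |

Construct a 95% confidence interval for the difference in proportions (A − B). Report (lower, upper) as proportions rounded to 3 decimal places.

(-0.442, -0.337)

p̂₁ = 182/611 = 0.2979 and p̂₂ = 392/570 = 0.6877.
SE₁ = √(p̂₁(1−p̂₁)/n₁) = √(0.2979·0.7021/611) = 0.01850; SE₂ = √(0.6877·0.3123/570) = 0.01941.
Independent samples: SE of the difference = √(SE₁² + SE₂²) = √(0.00034225 + 0.0003767481) = 0.02681.
z* for 95% confidence is 1.960, so the margin of error is 1.960 × 0.02681 = 0.05255.
Point estimate p̂₁ − p̂₂ = 0.2979 − 0.6877 = -0.3898.
-0.3898 ± 0.05255 → (-0.442, -0.337).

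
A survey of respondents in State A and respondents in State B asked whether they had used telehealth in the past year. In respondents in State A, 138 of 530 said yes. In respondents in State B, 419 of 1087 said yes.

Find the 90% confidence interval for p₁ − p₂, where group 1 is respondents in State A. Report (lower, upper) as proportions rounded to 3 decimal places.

p̂₁ = 138/530 = 0.2604 and p̂₂ = 419/1087 = 0.3855.
SE₁ = √(p̂₁(1−p̂₁)/n₁) = √(0.2604·0.7396/530) = 0.01906; SE₂ = √(0.3855·0.6145/1087) = 0.01476.
Independent samples: SE of the difference = √(SE₁² + SE₂²) = √(0.0003632836 + 0.0002178576) = 0.02411.
z* for 90% confidence is 1.645, so the margin of error is 1.645 × 0.02411 = 0.03966.
Point estimate p̂₁ − p̂₂ = 0.2604 − 0.3855 = -0.1251.
-0.1251 ± 0.03966 → (-0.165, -0.085).

(-0.165, -0.085)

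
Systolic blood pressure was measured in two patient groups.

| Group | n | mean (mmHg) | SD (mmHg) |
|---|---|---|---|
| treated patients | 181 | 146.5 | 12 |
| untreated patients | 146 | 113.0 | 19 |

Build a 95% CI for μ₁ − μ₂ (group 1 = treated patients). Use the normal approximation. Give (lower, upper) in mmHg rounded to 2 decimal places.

(29.96, 37.04)

Standard errors of each mean: 12/√181 = 0.8920 and 19/√146 = 1.5725.
SE(x̄₁ − x̄₂) = √(0.8920² + 1.5725²) = 1.8079 for independent samples with unequal variances.
With z* = 1.960, the margin is 1.960 × 1.8079 = 3.5435.
x̄₁ − x̄₂ = 146.5 − 113.0 = 33.5000; the interval is 33.5000 ± 3.5435 = (29.96, 37.04).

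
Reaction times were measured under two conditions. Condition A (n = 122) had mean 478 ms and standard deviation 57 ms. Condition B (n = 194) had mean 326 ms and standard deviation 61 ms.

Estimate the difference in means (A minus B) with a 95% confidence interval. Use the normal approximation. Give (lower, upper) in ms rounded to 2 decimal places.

SE₁ = s₁/√n₁ = 57/√122 = 5.1605; SE₂ = 61/√194 = 4.3795.
Independent samples, unequal variances: SE_diff = √(SE₁² + SE₂²) = √(26.63076025 + 19.18002025) = 6.7684.
z* = 1.960, so margin of error = 1.960 × 6.7684 = 13.2661.
Difference in means = 478 − 326 = 152.0000.
152.0000 ± 13.2661 → (138.73, 165.27).

(138.73, 165.27)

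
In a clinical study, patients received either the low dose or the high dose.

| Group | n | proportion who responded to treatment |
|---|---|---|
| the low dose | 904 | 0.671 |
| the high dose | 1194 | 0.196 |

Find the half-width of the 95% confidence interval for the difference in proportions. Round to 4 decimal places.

0.0380

Each SE is √(p̂(1−p̂)/n): √(0.6710·0.3290/904) = 0.01563 and √(0.1960·0.8040/1194) = 0.01149.
SE(p̂₁ − p̂₂) = √(SE₁² + SE₂²) = √(0.0002442969 + 0.0001320201) = 0.01940, since the two samples are independent.
At 95% confidence z* = 1.960; margin = 1.960 × 0.01940 = 0.03802.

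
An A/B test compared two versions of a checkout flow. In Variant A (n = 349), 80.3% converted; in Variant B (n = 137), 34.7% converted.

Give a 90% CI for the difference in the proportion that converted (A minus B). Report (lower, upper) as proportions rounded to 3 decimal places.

(0.380, 0.532)

Each SE is √(p̂(1−p̂)/n): √(0.8030·0.1970/349) = 0.02129 and √(0.3470·0.6530/137) = 0.04067.
SE(p̂₁ − p̂₂) = √(SE₁² + SE₂²) = √(0.0004532641 + 0.0016540489) = 0.04591, since the two samples are independent.
At 90% confidence z* = 1.645; margin = 1.645 × 0.04591 = 0.07552.
The difference is 0.8030 − 0.3470 = 0.4560, so the interval is 0.4560 ± 0.07552 = (0.380, 0.532).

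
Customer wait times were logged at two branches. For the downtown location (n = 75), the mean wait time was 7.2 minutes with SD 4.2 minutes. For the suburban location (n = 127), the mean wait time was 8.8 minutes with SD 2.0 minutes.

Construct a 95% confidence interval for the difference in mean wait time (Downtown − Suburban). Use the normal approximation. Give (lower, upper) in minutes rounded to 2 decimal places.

SE₁ = s₁/√n₁ = 4.2/√75 = 0.4850; SE₂ = 2.0/√127 = 0.1775.
Independent samples, unequal variances: SE_diff = √(SE₁² + SE₂²) = √(0.235225 + 0.03150625) = 0.5165.
z* = 1.960, so margin of error = 1.960 × 0.5165 = 1.0123.
Difference in means = 7.2 − 8.8 = -1.6000.
-1.6000 ± 1.0123 → (-2.61, -0.59).

(-2.61, -0.59)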